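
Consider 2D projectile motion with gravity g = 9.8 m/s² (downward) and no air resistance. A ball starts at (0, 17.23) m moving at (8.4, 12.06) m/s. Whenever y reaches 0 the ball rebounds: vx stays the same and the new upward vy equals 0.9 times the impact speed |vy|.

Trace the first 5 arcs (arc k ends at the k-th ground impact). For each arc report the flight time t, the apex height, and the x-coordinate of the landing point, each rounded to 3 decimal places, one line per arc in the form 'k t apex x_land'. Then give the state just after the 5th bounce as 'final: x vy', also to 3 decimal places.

1 3.474 24.651 29.178
2 4.037 19.967 63.091
3 3.634 16.173 93.613
4 3.270 13.100 121.082
5 2.943 10.611 145.805
final: 145.805 12.979

Arc 1: start y=17.230, vy=12.060 → t=3.474, apex=24.651, x_land=29.178, impact vy=-21.981
  bounce: vy ← 0.9·21.981 = 19.783
Arc 2: start y=0.000, vy=19.783 → t=4.037, apex=19.967, x_land=63.091, impact vy=-19.783
  bounce: vy ← 0.9·19.783 = 17.804
Arc 3: start y=0.000, vy=17.804 → t=3.634, apex=16.173, x_land=93.613, impact vy=-17.804
  bounce: vy ← 0.9·17.804 = 16.024
Arc 4: start y=0.000, vy=16.024 → t=3.270, apex=13.100, x_land=121.082, impact vy=-16.024
  bounce: vy ← 0.9·16.024 = 14.422
Arc 5: start y=0.000, vy=14.422 → t=2.943, apex=10.611, x_land=145.805, impact vy=-14.422
  bounce: vy ← 0.9·14.422 = 12.979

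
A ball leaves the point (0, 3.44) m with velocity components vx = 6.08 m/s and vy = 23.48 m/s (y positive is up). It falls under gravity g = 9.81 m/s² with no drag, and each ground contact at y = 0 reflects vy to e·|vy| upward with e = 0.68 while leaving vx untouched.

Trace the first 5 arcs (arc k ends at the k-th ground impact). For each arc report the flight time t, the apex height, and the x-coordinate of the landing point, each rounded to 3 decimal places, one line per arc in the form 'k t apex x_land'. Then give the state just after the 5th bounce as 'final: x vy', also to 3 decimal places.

1 4.929 31.539 29.970
2 3.449 14.584 50.937
3 2.345 6.744 65.195
4 1.595 3.118 74.891
5 1.084 1.442 81.484
final: 81.484 3.617

Arc 1: start y=3.440, vy=23.480 → t=4.929, apex=31.539, x_land=29.970, impact vy=-24.876
  bounce: vy ← 0.68·24.876 = 16.916
Arc 2: start y=0.000, vy=16.916 → t=3.449, apex=14.584, x_land=50.937, impact vy=-16.916
  bounce: vy ← 0.68·16.916 = 11.503
Arc 3: start y=0.000, vy=11.503 → t=2.345, apex=6.744, x_land=65.195, impact vy=-11.503
  bounce: vy ← 0.68·11.503 = 7.822
Arc 4: start y=0.000, vy=7.822 → t=1.595, apex=3.118, x_land=74.891, impact vy=-7.822
  bounce: vy ← 0.68·7.822 = 5.319
Arc 5: start y=0.000, vy=5.319 → t=1.084, apex=1.442, x_land=81.484, impact vy=-5.319
  bounce: vy ← 0.68·5.319 = 3.617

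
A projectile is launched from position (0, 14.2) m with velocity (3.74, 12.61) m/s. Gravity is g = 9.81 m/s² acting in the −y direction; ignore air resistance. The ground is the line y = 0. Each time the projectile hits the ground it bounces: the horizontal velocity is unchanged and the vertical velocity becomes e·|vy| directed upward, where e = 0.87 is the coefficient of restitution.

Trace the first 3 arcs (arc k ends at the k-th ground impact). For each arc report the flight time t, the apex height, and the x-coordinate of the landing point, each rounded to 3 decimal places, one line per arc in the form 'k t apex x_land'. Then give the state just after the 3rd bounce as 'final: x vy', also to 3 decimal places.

1 3.418 22.305 12.783
2 3.710 16.882 26.660
3 3.228 12.778 38.733
final: 38.733 13.775

Arc 1: start y=14.200, vy=12.610 → t=3.418, apex=22.305, x_land=12.783, impact vy=-20.919
  bounce: vy ← 0.87·20.919 = 18.200
Arc 2: start y=0.000, vy=18.200 → t=3.710, apex=16.882, x_land=26.660, impact vy=-18.200
  bounce: vy ← 0.87·18.200 = 15.834
Arc 3: start y=0.000, vy=15.834 → t=3.228, apex=12.778, x_land=38.733, impact vy=-15.834
  bounce: vy ← 0.87·15.834 = 13.775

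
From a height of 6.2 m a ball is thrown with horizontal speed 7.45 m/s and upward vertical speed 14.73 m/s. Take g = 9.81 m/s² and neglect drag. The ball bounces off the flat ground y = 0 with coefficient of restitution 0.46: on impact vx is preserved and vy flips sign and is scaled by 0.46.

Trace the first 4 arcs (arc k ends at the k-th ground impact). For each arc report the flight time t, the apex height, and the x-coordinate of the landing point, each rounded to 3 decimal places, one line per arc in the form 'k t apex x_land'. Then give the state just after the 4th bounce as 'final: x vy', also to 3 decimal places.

Arc 1: start y=6.200, vy=14.730 → t=3.377, apex=17.259, x_land=25.161, impact vy=-18.402
  bounce: vy ← 0.46·18.402 = 8.465
Arc 2: start y=0.000, vy=8.465 → t=1.726, apex=3.652, x_land=38.018, impact vy=-8.465
  bounce: vy ← 0.46·8.465 = 3.894
Arc 3: start y=0.000, vy=3.894 → t=0.794, apex=0.773, x_land=43.932, impact vy=-3.894
  bounce: vy ← 0.46·3.894 = 1.791
Arc 4: start y=0.000, vy=1.791 → t=0.365, apex=0.164, x_land=46.652, impact vy=-1.791
  bounce: vy ← 0.46·1.791 = 0.824

1 3.377 17.259 25.161
2 1.726 3.652 38.018
3 0.794 0.773 43.932
4 0.365 0.164 46.652
final: 46.652 0.824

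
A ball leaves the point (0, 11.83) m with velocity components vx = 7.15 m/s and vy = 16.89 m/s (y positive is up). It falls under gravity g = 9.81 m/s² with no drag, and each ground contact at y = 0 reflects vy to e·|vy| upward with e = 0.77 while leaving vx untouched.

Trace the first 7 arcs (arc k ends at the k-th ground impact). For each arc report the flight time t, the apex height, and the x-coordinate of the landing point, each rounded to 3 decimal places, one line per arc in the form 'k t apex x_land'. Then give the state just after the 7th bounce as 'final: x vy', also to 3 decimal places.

Arc 1: start y=11.830, vy=16.890 → t=4.040, apex=26.370, x_land=28.889, impact vy=-22.746
  bounce: vy ← 0.77·22.746 = 17.514
Arc 2: start y=0.000, vy=17.514 → t=3.571, apex=15.635, x_land=54.419, impact vy=-17.514
  bounce: vy ← 0.77·17.514 = 13.486
Arc 3: start y=0.000, vy=13.486 → t=2.749, apex=9.270, x_land=74.078, impact vy=-13.486
  bounce: vy ← 0.77·13.486 = 10.384
Arc 4: start y=0.000, vy=10.384 → t=2.117, apex=5.496, x_land=89.215, impact vy=-10.384
  bounce: vy ← 0.77·10.384 = 7.996
Arc 5: start y=0.000, vy=7.996 → t=1.630, apex=3.259, x_land=100.870, impact vy=-7.996
  bounce: vy ← 0.77·7.996 = 6.157
Arc 6: start y=0.000, vy=6.157 → t=1.255, apex=1.932, x_land=109.845, impact vy=-6.157
  bounce: vy ← 0.77·6.157 = 4.741
Arc 7: start y=0.000, vy=4.741 → t=0.967, apex=1.146, x_land=116.756, impact vy=-4.741
  bounce: vy ← 0.77·4.741 = 3.650

1 4.040 26.370 28.889
2 3.571 15.635 54.419
3 2.749 9.270 74.078
4 2.117 5.496 89.215
5 1.630 3.259 100.870
6 1.255 1.932 109.845
7 0.967 1.146 116.756
final: 116.756 3.650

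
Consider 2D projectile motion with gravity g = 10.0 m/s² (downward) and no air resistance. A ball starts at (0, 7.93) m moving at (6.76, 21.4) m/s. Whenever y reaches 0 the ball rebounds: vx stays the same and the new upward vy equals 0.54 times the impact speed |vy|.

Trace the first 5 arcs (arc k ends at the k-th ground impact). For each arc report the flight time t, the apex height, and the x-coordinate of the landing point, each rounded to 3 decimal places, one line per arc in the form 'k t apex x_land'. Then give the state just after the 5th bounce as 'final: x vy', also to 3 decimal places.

Arc 1: start y=7.930, vy=21.400 → t=4.623, apex=30.828, x_land=31.252, impact vy=-24.831
  bounce: vy ← 0.54·24.831 = 13.409
Arc 2: start y=0.000, vy=13.409 → t=2.682, apex=8.989, x_land=49.380, impact vy=-13.409
  bounce: vy ← 0.54·13.409 = 7.241
Arc 3: start y=0.000, vy=7.241 → t=1.448, apex=2.621, x_land=59.170, impact vy=-7.241
  bounce: vy ← 0.54·7.241 = 3.910
Arc 4: start y=0.000, vy=3.910 → t=0.782, apex=0.764, x_land=64.456, impact vy=-3.910
  bounce: vy ← 0.54·3.910 = 2.111
Arc 5: start y=0.000, vy=2.111 → t=0.422, apex=0.223, x_land=67.310, impact vy=-2.111
  bounce: vy ← 0.54·2.111 = 1.140

1 4.623 30.828 31.252
2 2.682 8.989 49.380
3 1.448 2.621 59.170
4 0.782 0.764 64.456
5 0.422 0.223 67.310
final: 67.310 1.140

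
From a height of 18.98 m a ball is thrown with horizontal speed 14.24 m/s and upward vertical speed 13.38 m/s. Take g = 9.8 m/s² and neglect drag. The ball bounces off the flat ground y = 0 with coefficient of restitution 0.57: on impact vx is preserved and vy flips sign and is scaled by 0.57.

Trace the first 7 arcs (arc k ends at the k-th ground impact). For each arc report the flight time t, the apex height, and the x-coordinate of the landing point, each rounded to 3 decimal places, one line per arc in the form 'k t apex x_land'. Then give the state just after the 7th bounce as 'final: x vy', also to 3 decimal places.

Arc 1: start y=18.980, vy=13.380 → t=3.761, apex=28.114, x_land=53.551, impact vy=-23.474
  bounce: vy ← 0.57·23.474 = 13.380
Arc 2: start y=0.000, vy=13.380 → t=2.731, apex=9.134, x_land=92.436, impact vy=-13.380
  bounce: vy ← 0.57·13.380 = 7.627
Arc 3: start y=0.000, vy=7.627 → t=1.556, apex=2.968, x_land=114.600, impact vy=-7.627
  bounce: vy ← 0.57·7.627 = 4.347
Arc 4: start y=0.000, vy=4.347 → t=0.887, apex=0.964, x_land=127.234, impact vy=-4.347
  bounce: vy ← 0.57·4.347 = 2.478
Arc 5: start y=0.000, vy=2.478 → t=0.506, apex=0.313, x_land=134.435, impact vy=-2.478
  bounce: vy ← 0.57·2.478 = 1.412
Arc 6: start y=0.000, vy=1.412 → t=0.288, apex=0.102, x_land=138.539, impact vy=-1.412
  bounce: vy ← 0.57·1.412 = 0.805
Arc 7: start y=0.000, vy=0.805 → t=0.164, apex=0.033, x_land=140.879, impact vy=-0.805
  bounce: vy ← 0.57·0.805 = 0.459

1 3.761 28.114 53.551
2 2.731 9.134 92.436
3 1.556 2.968 114.600
4 0.887 0.964 127.234
5 0.506 0.313 134.435
6 0.288 0.102 138.539
7 0.164 0.033 140.879
final: 140.879 0.459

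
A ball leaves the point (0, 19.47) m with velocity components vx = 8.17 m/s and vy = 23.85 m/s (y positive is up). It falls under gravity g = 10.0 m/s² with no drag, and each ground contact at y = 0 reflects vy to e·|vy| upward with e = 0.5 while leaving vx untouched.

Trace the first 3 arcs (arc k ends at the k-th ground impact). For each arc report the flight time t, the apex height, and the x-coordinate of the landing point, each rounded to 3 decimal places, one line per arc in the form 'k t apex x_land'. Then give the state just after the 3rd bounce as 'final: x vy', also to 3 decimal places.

Arc 1: start y=19.470, vy=23.850 → t=5.481, apex=47.911, x_land=44.776, impact vy=-30.955
  bounce: vy ← 0.5·30.955 = 15.478
Arc 2: start y=0.000, vy=15.478 → t=3.096, apex=11.978, x_land=70.066, impact vy=-15.478
  bounce: vy ← 0.5·15.478 = 7.739
Arc 3: start y=0.000, vy=7.739 → t=1.548, apex=2.994, x_land=82.711, impact vy=-7.739
  bounce: vy ← 0.5·7.739 = 3.869

1 5.481 47.911 44.776
2 3.096 11.978 70.066
3 1.548 2.994 82.711
final: 82.711 3.869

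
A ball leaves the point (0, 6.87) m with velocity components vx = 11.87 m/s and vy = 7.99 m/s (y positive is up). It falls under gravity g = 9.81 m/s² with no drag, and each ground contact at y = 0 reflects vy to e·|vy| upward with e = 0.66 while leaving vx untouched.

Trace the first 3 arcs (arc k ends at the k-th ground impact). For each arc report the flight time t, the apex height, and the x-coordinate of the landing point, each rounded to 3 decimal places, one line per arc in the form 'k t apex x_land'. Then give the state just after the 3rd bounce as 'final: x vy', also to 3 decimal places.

Arc 1: start y=6.870, vy=7.990 → t=2.251, apex=10.124, x_land=26.721, impact vy=-14.094
  bounce: vy ← 0.66·14.094 = 9.302
Arc 2: start y=0.000, vy=9.302 → t=1.896, apex=4.410, x_land=49.231, impact vy=-9.302
  bounce: vy ← 0.66·9.302 = 6.139
Arc 3: start y=0.000, vy=6.139 → t=1.252, apex=1.921, x_land=64.088, impact vy=-6.139
  bounce: vy ← 0.66·6.139 = 4.052

1 2.251 10.124 26.721
2 1.896 4.410 49.231
3 1.252 1.921 64.088
final: 64.088 4.052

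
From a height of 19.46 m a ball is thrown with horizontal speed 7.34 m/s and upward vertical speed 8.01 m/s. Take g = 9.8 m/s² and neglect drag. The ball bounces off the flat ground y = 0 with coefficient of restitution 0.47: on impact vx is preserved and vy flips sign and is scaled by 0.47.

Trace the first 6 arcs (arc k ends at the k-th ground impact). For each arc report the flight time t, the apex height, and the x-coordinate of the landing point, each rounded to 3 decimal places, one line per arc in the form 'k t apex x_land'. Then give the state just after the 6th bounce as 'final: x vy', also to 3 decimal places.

1 2.971 22.733 21.809
2 2.025 5.022 36.671
3 0.952 1.109 43.656
4 0.447 0.245 46.938
5 0.210 0.054 48.481
6 0.099 0.012 49.207
final: 49.207 0.228

Arc 1: start y=19.460, vy=8.010 → t=2.971, apex=22.733, x_land=21.809, impact vy=-21.109
  bounce: vy ← 0.47·21.109 = 9.921
Arc 2: start y=0.000, vy=9.921 → t=2.025, apex=5.022, x_land=36.671, impact vy=-9.921
  bounce: vy ← 0.47·9.921 = 4.663
Arc 3: start y=0.000, vy=4.663 → t=0.952, apex=1.109, x_land=43.656, impact vy=-4.663
  bounce: vy ← 0.47·4.663 = 2.192
Arc 4: start y=0.000, vy=2.192 → t=0.447, apex=0.245, x_land=46.938, impact vy=-2.192
  bounce: vy ← 0.47·2.192 = 1.030
Arc 5: start y=0.000, vy=1.030 → t=0.210, apex=0.054, x_land=48.481, impact vy=-1.030
  bounce: vy ← 0.47·1.030 = 0.484
Arc 6: start y=0.000, vy=0.484 → t=0.099, apex=0.012, x_land=49.207, impact vy=-0.484
  bounce: vy ← 0.47·0.484 = 0.228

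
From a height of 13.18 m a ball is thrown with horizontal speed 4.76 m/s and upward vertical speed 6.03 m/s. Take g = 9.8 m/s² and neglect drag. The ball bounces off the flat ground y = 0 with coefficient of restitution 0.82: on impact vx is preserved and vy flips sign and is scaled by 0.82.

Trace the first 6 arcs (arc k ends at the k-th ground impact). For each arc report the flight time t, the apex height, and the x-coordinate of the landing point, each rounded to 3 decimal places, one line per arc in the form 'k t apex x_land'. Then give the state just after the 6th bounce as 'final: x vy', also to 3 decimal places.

1 2.367 15.035 11.267
2 2.873 10.110 24.941
3 2.356 6.798 36.154
4 1.932 4.571 45.349
5 1.584 3.073 52.888
6 1.299 2.067 59.071
final: 59.071 5.219

Arc 1: start y=13.180, vy=6.030 → t=2.367, apex=15.035, x_land=11.267, impact vy=-17.167
  bounce: vy ← 0.82·17.167 = 14.077
Arc 2: start y=0.000, vy=14.077 → t=2.873, apex=10.110, x_land=24.941, impact vy=-14.077
  bounce: vy ← 0.82·14.077 = 11.543
Arc 3: start y=0.000, vy=11.543 → t=2.356, apex=6.798, x_land=36.154, impact vy=-11.543
  bounce: vy ← 0.82·11.543 = 9.465
Arc 4: start y=0.000, vy=9.465 → t=1.932, apex=4.571, x_land=45.349, impact vy=-9.465
  bounce: vy ← 0.82·9.465 = 7.761
Arc 5: start y=0.000, vy=7.761 → t=1.584, apex=3.073, x_land=52.888, impact vy=-7.761
  bounce: vy ← 0.82·7.761 = 6.364
Arc 6: start y=0.000, vy=6.364 → t=1.299, apex=2.067, x_land=59.071, impact vy=-6.364
  bounce: vy ← 0.82·6.364 = 5.219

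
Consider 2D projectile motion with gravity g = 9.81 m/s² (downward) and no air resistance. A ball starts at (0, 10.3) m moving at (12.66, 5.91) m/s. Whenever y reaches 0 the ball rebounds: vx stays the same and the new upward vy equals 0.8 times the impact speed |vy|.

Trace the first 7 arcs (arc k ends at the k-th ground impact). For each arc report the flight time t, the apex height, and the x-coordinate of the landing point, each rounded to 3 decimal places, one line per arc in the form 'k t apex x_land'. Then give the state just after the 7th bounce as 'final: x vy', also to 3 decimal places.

1 2.172 12.080 27.495
2 2.511 7.731 59.283
3 2.009 4.948 84.714
4 1.607 3.167 105.059
5 1.286 2.027 121.335
6 1.028 1.297 134.356
7 0.823 0.830 144.772
final: 144.772 3.229

Arc 1: start y=10.300, vy=5.910 → t=2.172, apex=12.080, x_land=27.495, impact vy=-15.395
  bounce: vy ← 0.8·15.395 = 12.316
Arc 2: start y=0.000, vy=12.316 → t=2.511, apex=7.731, x_land=59.283, impact vy=-12.316
  bounce: vy ← 0.8·12.316 = 9.853
Arc 3: start y=0.000, vy=9.853 → t=2.009, apex=4.948, x_land=84.714, impact vy=-9.853
  bounce: vy ← 0.8·9.853 = 7.882
Arc 4: start y=0.000, vy=7.882 → t=1.607, apex=3.167, x_land=105.059, impact vy=-7.882
  bounce: vy ← 0.8·7.882 = 6.306
Arc 5: start y=0.000, vy=6.306 → t=1.286, apex=2.027, x_land=121.335, impact vy=-6.306
  bounce: vy ← 0.8·6.306 = 5.045
Arc 6: start y=0.000, vy=5.045 → t=1.028, apex=1.297, x_land=134.356, impact vy=-5.045
  bounce: vy ← 0.8·5.045 = 4.036
Arc 7: start y=0.000, vy=4.036 → t=0.823, apex=0.830, x_land=144.772, impact vy=-4.036
  bounce: vy ← 0.8·4.036 = 3.229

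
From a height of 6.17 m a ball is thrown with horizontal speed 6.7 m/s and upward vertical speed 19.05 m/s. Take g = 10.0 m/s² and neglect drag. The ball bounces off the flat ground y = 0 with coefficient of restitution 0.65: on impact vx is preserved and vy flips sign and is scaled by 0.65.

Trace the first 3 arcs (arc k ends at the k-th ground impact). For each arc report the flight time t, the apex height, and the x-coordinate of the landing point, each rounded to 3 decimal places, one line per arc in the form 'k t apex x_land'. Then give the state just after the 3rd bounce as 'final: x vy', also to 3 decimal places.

1 4.110 24.315 27.539
2 2.867 10.273 46.746
3 1.863 4.340 59.231
final: 59.231 6.056

Arc 1: start y=6.170, vy=19.050 → t=4.110, apex=24.315, x_land=27.539, impact vy=-22.052
  bounce: vy ← 0.65·22.052 = 14.334
Arc 2: start y=0.000, vy=14.334 → t=2.867, apex=10.273, x_land=46.746, impact vy=-14.334
  bounce: vy ← 0.65·14.334 = 9.317
Arc 3: start y=0.000, vy=9.317 → t=1.863, apex=4.340, x_land=59.231, impact vy=-9.317
  bounce: vy ← 0.65·9.317 = 6.056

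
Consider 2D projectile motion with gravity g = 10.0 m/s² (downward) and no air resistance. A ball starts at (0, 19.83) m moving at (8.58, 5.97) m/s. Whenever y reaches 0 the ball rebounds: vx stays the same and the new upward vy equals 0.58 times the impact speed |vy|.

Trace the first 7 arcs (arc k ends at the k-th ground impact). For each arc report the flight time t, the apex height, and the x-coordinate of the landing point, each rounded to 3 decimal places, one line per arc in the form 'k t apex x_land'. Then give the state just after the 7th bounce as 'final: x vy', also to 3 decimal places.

1 2.676 21.612 22.960
2 2.412 7.270 43.653
3 1.399 2.446 55.654
4 0.811 0.823 62.615
5 0.471 0.277 66.652
6 0.273 0.093 68.994
7 0.158 0.031 70.352
final: 70.352 0.459

Arc 1: start y=19.830, vy=5.970 → t=2.676, apex=21.612, x_land=22.960, impact vy=-20.790
  bounce: vy ← 0.58·20.790 = 12.058
Arc 2: start y=0.000, vy=12.058 → t=2.412, apex=7.270, x_land=43.653, impact vy=-12.058
  bounce: vy ← 0.58·12.058 = 6.994
Arc 3: start y=0.000, vy=6.994 → t=1.399, apex=2.446, x_land=55.654, impact vy=-6.994
  bounce: vy ← 0.58·6.994 = 4.056
Arc 4: start y=0.000, vy=4.056 → t=0.811, apex=0.823, x_land=62.615, impact vy=-4.056
  bounce: vy ← 0.58·4.056 = 2.353
Arc 5: start y=0.000, vy=2.353 → t=0.471, apex=0.277, x_land=66.652, impact vy=-2.353
  bounce: vy ← 0.58·2.353 = 1.365
Arc 6: start y=0.000, vy=1.365 → t=0.273, apex=0.093, x_land=68.994, impact vy=-1.365
  bounce: vy ← 0.58·1.365 = 0.791
Arc 7: start y=0.000, vy=0.791 → t=0.158, apex=0.031, x_land=70.352, impact vy=-0.791
  bounce: vy ← 0.58·0.791 = 0.459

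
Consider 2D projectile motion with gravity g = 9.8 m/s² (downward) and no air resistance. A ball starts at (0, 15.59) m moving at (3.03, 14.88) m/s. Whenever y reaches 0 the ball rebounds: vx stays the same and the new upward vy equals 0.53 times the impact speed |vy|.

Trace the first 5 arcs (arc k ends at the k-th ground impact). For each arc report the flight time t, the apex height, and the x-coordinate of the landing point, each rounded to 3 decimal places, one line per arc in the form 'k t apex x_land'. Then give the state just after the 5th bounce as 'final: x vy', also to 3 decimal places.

1 3.861 26.887 11.698
2 2.483 7.552 19.222
3 1.316 2.121 23.209
4 0.697 0.596 25.323
5 0.370 0.167 26.443
final: 26.443 0.960

Arc 1: start y=15.590, vy=14.880 → t=3.861, apex=26.887, x_land=11.698, impact vy=-22.956
  bounce: vy ← 0.53·22.956 = 12.167
Arc 2: start y=0.000, vy=12.167 → t=2.483, apex=7.552, x_land=19.222, impact vy=-12.167
  bounce: vy ← 0.53·12.167 = 6.448
Arc 3: start y=0.000, vy=6.448 → t=1.316, apex=2.121, x_land=23.209, impact vy=-6.448
  bounce: vy ← 0.53·6.448 = 3.418
Arc 4: start y=0.000, vy=3.418 → t=0.697, apex=0.596, x_land=25.323, impact vy=-3.418
  bounce: vy ← 0.53·3.418 = 1.811
Arc 5: start y=0.000, vy=1.811 → t=0.370, apex=0.167, x_land=26.443, impact vy=-1.811
  bounce: vy ← 0.53·1.811 = 0.960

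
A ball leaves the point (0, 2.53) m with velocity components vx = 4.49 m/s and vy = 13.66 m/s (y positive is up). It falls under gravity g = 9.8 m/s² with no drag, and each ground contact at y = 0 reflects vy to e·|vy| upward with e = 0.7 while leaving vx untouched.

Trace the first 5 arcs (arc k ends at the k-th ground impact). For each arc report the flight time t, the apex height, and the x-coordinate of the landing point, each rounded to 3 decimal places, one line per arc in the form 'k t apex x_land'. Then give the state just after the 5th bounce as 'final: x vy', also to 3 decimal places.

Arc 1: start y=2.530, vy=13.660 → t=2.962, apex=12.050, x_land=13.300, impact vy=-15.368
  bounce: vy ← 0.7·15.368 = 10.758
Arc 2: start y=0.000, vy=10.758 → t=2.195, apex=5.905, x_land=23.157, impact vy=-10.758
  bounce: vy ← 0.7·10.758 = 7.530
Arc 3: start y=0.000, vy=7.530 → t=1.537, apex=2.893, x_land=30.058, impact vy=-7.530
  bounce: vy ← 0.7·7.530 = 5.271
Arc 4: start y=0.000, vy=5.271 → t=1.076, apex=1.418, x_land=34.888, impact vy=-5.271
  bounce: vy ← 0.7·5.271 = 3.690
Arc 5: start y=0.000, vy=3.690 → t=0.753, apex=0.695, x_land=38.269, impact vy=-3.690
  bounce: vy ← 0.7·3.690 = 2.583

1 2.962 12.050 13.300
2 2.195 5.905 23.157
3 1.537 2.893 30.058
4 1.076 1.418 34.888
5 0.753 0.695 38.269
final: 38.269 2.583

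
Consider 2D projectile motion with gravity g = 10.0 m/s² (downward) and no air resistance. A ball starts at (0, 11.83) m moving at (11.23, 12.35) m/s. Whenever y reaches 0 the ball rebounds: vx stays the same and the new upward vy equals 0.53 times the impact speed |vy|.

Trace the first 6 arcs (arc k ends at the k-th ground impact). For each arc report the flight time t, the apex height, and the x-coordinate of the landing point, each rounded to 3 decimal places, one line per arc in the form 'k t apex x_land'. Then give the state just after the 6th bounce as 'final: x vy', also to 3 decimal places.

Arc 1: start y=11.830, vy=12.350 → t=3.208, apex=19.456, x_land=36.022, impact vy=-19.726
  bounce: vy ← 0.53·19.726 = 10.455
Arc 2: start y=0.000, vy=10.455 → t=2.091, apex=5.465, x_land=59.503, impact vy=-10.455
  bounce: vy ← 0.53·10.455 = 5.541
Arc 3: start y=0.000, vy=5.541 → t=1.108, apex=1.535, x_land=71.948, impact vy=-5.541
  bounce: vy ← 0.53·5.541 = 2.937
Arc 4: start y=0.000, vy=2.937 → t=0.587, apex=0.431, x_land=78.544, impact vy=-2.937
  bounce: vy ← 0.53·2.937 = 1.556
Arc 5: start y=0.000, vy=1.556 → t=0.311, apex=0.121, x_land=82.040, impact vy=-1.556
  bounce: vy ← 0.53·1.556 = 0.825
Arc 6: start y=0.000, vy=0.825 → t=0.165, apex=0.034, x_land=83.893, impact vy=-0.825
  bounce: vy ← 0.53·0.825 = 0.437

1 3.208 19.456 36.022
2 2.091 5.465 59.503
3 1.108 1.535 71.948
4 0.587 0.431 78.544
5 0.311 0.121 82.040
6 0.165 0.034 83.893
final: 83.893 0.437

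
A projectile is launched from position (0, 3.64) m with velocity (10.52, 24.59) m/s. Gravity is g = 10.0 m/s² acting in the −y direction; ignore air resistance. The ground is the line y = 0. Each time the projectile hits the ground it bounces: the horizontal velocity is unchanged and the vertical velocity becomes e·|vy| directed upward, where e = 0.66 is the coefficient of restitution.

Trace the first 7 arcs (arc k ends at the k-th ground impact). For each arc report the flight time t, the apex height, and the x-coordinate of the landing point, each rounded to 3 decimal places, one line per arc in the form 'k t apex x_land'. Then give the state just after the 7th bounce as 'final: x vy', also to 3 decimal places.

Arc 1: start y=3.640, vy=24.590 → t=5.062, apex=33.873, x_land=53.250, impact vy=-26.028
  bounce: vy ← 0.66·26.028 = 17.179
Arc 2: start y=0.000, vy=17.179 → t=3.436, apex=14.755, x_land=89.394, impact vy=-17.179
  bounce: vy ← 0.66·17.179 = 11.338
Arc 3: start y=0.000, vy=11.338 → t=2.268, apex=6.427, x_land=113.249, impact vy=-11.338
  bounce: vy ← 0.66·11.338 = 7.483
Arc 4: start y=0.000, vy=7.483 → t=1.497, apex=2.800, x_land=128.993, impact vy=-7.483
  bounce: vy ← 0.66·7.483 = 4.939
Arc 5: start y=0.000, vy=4.939 → t=0.988, apex=1.220, x_land=139.385, impact vy=-4.939
  bounce: vy ← 0.66·4.939 = 3.260
Arc 6: start y=0.000, vy=3.260 → t=0.652, apex=0.531, x_land=146.243, impact vy=-3.260
  bounce: vy ← 0.66·3.260 = 2.151
Arc 7: start y=0.000, vy=2.151 → t=0.430, apex=0.231, x_land=150.769, impact vy=-2.151
  bounce: vy ← 0.66·2.151 = 1.420

1 5.062 33.873 53.250
2 3.436 14.755 89.394
3 2.268 6.427 113.249
4 1.497 2.800 128.993
5 0.988 1.220 139.385
6 0.652 0.531 146.243
7 0.430 0.231 150.769
final: 150.769 1.420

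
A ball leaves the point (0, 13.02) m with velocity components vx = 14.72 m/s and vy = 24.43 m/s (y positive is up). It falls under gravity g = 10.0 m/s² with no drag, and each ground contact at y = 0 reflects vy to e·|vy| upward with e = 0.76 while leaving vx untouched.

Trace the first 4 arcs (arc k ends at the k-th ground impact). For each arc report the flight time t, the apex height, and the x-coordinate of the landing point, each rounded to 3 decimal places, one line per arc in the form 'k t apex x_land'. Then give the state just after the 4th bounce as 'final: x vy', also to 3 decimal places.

1 5.371 42.861 79.059
2 4.450 24.757 144.567
3 3.382 14.299 194.354
4 2.571 8.259 232.192
final: 232.192 9.768

Arc 1: start y=13.020, vy=24.430 → t=5.371, apex=42.861, x_land=79.059, impact vy=-29.278
  bounce: vy ← 0.76·29.278 = 22.252
Arc 2: start y=0.000, vy=22.252 → t=4.450, apex=24.757, x_land=144.567, impact vy=-22.252
  bounce: vy ← 0.76·22.252 = 16.911
Arc 3: start y=0.000, vy=16.911 → t=3.382, apex=14.299, x_land=194.354, impact vy=-16.911
  bounce: vy ← 0.76·16.911 = 12.853
Arc 4: start y=0.000, vy=12.853 → t=2.571, apex=8.259, x_land=232.192, impact vy=-12.853
  bounce: vy ← 0.76·12.853 = 9.768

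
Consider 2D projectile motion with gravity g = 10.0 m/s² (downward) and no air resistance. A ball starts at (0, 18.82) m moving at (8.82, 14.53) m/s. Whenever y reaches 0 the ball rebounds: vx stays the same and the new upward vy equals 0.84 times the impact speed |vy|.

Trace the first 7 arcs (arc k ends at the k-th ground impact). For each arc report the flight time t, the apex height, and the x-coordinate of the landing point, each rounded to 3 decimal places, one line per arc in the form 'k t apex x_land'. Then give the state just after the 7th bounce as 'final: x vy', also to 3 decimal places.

1 3.877 29.376 34.194
2 4.072 20.728 70.110
3 3.421 14.625 100.280
4 2.873 10.320 125.622
5 2.414 7.282 146.910
6 2.027 5.138 164.791
7 1.703 3.625 179.812
final: 179.812 7.153

Arc 1: start y=18.820, vy=14.530 → t=3.877, apex=29.376, x_land=34.194, impact vy=-24.239
  bounce: vy ← 0.84·24.239 = 20.361
Arc 2: start y=0.000, vy=20.361 → t=4.072, apex=20.728, x_land=70.110, impact vy=-20.361
  bounce: vy ← 0.84·20.361 = 17.103
Arc 3: start y=0.000, vy=17.103 → t=3.421, apex=14.625, x_land=100.280, impact vy=-17.103
  bounce: vy ← 0.84·17.103 = 14.366
Arc 4: start y=0.000, vy=14.366 → t=2.873, apex=10.320, x_land=125.622, impact vy=-14.366
  bounce: vy ← 0.84·14.366 = 12.068
Arc 5: start y=0.000, vy=12.068 → t=2.414, apex=7.282, x_land=146.910, impact vy=-12.068
  bounce: vy ← 0.84·12.068 = 10.137
Arc 6: start y=0.000, vy=10.137 → t=2.027, apex=5.138, x_land=164.791, impact vy=-10.137
  bounce: vy ← 0.84·10.137 = 8.515
Arc 7: start y=0.000, vy=8.515 → t=1.703, apex=3.625, x_land=179.812, impact vy=-8.515
  bounce: vy ← 0.84·8.515 = 7.153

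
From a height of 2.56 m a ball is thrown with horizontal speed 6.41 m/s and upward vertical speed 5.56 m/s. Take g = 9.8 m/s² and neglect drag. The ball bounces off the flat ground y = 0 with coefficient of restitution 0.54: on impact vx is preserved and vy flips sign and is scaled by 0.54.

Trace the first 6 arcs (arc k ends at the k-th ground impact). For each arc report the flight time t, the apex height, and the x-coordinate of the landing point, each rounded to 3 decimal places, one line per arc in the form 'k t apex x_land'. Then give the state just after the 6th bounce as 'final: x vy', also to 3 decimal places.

1 1.486 4.137 9.527
2 0.992 1.206 15.888
3 0.536 0.352 19.323
4 0.289 0.103 21.178
5 0.156 0.030 22.179
6 0.084 0.009 22.720
final: 22.720 0.223

Arc 1: start y=2.560, vy=5.560 → t=1.486, apex=4.137, x_land=9.527, impact vy=-9.005
  bounce: vy ← 0.54·9.005 = 4.863
Arc 2: start y=0.000, vy=4.863 → t=0.992, apex=1.206, x_land=15.888, impact vy=-4.863
  bounce: vy ← 0.54·4.863 = 2.626
Arc 3: start y=0.000, vy=2.626 → t=0.536, apex=0.352, x_land=19.323, impact vy=-2.626
  bounce: vy ← 0.54·2.626 = 1.418
Arc 4: start y=0.000, vy=1.418 → t=0.289, apex=0.103, x_land=21.178, impact vy=-1.418
  bounce: vy ← 0.54·1.418 = 0.766
Arc 5: start y=0.000, vy=0.766 → t=0.156, apex=0.030, x_land=22.179, impact vy=-0.766
  bounce: vy ← 0.54·0.766 = 0.413
Arc 6: start y=0.000, vy=0.413 → t=0.084, apex=0.009, x_land=22.720, impact vy=-0.413
  bounce: vy ← 0.54·0.413 = 0.223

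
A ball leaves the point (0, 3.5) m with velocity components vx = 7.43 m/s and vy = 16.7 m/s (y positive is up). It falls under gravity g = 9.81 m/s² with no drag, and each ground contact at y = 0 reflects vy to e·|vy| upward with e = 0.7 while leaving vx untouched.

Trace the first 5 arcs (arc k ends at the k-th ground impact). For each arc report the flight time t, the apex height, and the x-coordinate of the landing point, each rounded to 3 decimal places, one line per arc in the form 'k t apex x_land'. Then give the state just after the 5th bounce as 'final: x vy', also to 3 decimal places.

1 3.603 17.715 26.768
2 2.661 8.680 46.536
3 1.862 4.253 60.374
4 1.304 2.084 70.060
5 0.913 1.021 76.841
final: 76.841 3.133

Arc 1: start y=3.500, vy=16.700 → t=3.603, apex=17.715, x_land=26.768, impact vy=-18.643
  bounce: vy ← 0.7·18.643 = 13.050
Arc 2: start y=0.000, vy=13.050 → t=2.661, apex=8.680, x_land=46.536, impact vy=-13.050
  bounce: vy ← 0.7·13.050 = 9.135
Arc 3: start y=0.000, vy=9.135 → t=1.862, apex=4.253, x_land=60.374, impact vy=-9.135
  bounce: vy ← 0.7·9.135 = 6.395
Arc 4: start y=0.000, vy=6.395 → t=1.304, apex=2.084, x_land=70.060, impact vy=-6.395
  bounce: vy ← 0.7·6.395 = 4.476
Arc 5: start y=0.000, vy=4.476 → t=0.913, apex=1.021, x_land=76.841, impact vy=-4.476
  bounce: vy ← 0.7·4.476 = 3.133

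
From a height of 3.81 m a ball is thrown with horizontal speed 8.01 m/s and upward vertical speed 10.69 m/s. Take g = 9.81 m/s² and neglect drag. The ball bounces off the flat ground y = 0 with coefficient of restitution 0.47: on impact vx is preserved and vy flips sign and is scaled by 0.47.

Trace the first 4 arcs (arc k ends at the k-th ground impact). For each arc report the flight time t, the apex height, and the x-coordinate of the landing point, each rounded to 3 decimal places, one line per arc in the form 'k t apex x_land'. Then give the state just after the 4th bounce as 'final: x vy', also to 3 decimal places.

1 2.491 9.634 19.955
2 1.317 2.128 30.507
3 0.619 0.470 35.467
4 0.291 0.104 37.798
final: 37.798 0.671

Arc 1: start y=3.810, vy=10.690 → t=2.491, apex=9.634, x_land=19.955, impact vy=-13.749
  bounce: vy ← 0.47·13.749 = 6.462
Arc 2: start y=0.000, vy=6.462 → t=1.317, apex=2.128, x_land=30.507, impact vy=-6.462
  bounce: vy ← 0.47·6.462 = 3.037
Arc 3: start y=0.000, vy=3.037 → t=0.619, apex=0.470, x_land=35.467, impact vy=-3.037
  bounce: vy ← 0.47·3.037 = 1.427
Arc 4: start y=0.000, vy=1.427 → t=0.291, apex=0.104, x_land=37.798, impact vy=-1.427
  bounce: vy ← 0.47·1.427 = 0.671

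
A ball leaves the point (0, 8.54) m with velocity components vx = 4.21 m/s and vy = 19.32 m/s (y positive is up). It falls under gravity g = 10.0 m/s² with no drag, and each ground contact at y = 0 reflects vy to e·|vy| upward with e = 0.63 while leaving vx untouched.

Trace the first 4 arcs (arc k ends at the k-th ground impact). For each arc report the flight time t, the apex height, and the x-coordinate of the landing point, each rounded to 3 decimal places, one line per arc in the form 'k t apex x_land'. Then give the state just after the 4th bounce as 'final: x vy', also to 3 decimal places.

1 4.265 27.203 17.954
2 2.939 10.797 30.327
3 1.852 4.285 38.122
4 1.166 1.701 43.033
final: 43.033 3.674

Arc 1: start y=8.540, vy=19.320 → t=4.265, apex=27.203, x_land=17.954, impact vy=-23.325
  bounce: vy ← 0.63·23.325 = 14.695
Arc 2: start y=0.000, vy=14.695 → t=2.939, apex=10.797, x_land=30.327, impact vy=-14.695
  bounce: vy ← 0.63·14.695 = 9.258
Arc 3: start y=0.000, vy=9.258 → t=1.852, apex=4.285, x_land=38.122, impact vy=-9.258
  bounce: vy ← 0.63·9.258 = 5.832
Arc 4: start y=0.000, vy=5.832 → t=1.166, apex=1.701, x_land=43.033, impact vy=-5.832
  bounce: vy ← 0.63·5.832 = 3.674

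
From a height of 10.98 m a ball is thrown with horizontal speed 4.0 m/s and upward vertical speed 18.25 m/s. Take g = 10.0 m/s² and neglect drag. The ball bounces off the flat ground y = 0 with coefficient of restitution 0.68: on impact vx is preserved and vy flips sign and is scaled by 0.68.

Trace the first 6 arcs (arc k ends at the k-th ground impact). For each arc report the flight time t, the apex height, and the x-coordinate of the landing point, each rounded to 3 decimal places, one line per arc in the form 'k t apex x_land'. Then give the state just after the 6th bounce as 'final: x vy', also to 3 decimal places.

1 4.176 27.633 16.704
2 3.197 12.778 29.492
3 2.174 5.908 38.189
4 1.478 2.732 44.102
5 1.005 1.263 48.123
6 0.684 0.584 50.858
final: 50.858 2.324

Arc 1: start y=10.980, vy=18.250 → t=4.176, apex=27.633, x_land=16.704, impact vy=-23.509
  bounce: vy ← 0.68·23.509 = 15.986
Arc 2: start y=0.000, vy=15.986 → t=3.197, apex=12.778, x_land=29.492, impact vy=-15.986
  bounce: vy ← 0.68·15.986 = 10.870
Arc 3: start y=0.000, vy=10.870 → t=2.174, apex=5.908, x_land=38.189, impact vy=-10.870
  bounce: vy ← 0.68·10.870 = 7.392
Arc 4: start y=0.000, vy=7.392 → t=1.478, apex=2.732, x_land=44.102, impact vy=-7.392
  bounce: vy ← 0.68·7.392 = 5.026
Arc 5: start y=0.000, vy=5.026 → t=1.005, apex=1.263, x_land=48.123, impact vy=-5.026
  bounce: vy ← 0.68·5.026 = 3.418
Arc 6: start y=0.000, vy=3.418 → t=0.684, apex=0.584, x_land=50.858, impact vy=-3.418
  bounce: vy ← 0.68·3.418 = 2.324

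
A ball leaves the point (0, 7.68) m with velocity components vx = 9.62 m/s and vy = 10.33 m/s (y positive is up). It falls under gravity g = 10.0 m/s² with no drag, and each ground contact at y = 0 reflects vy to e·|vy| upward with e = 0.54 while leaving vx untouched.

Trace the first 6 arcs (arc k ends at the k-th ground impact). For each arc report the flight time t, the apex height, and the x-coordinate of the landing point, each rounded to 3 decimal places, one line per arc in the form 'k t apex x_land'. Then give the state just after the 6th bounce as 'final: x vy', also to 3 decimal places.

1 2.646 13.015 25.458
2 1.742 3.795 42.221
3 0.941 1.107 51.273
4 0.508 0.323 56.161
5 0.274 0.094 58.800
6 0.148 0.027 60.226
final: 60.226 0.400

Arc 1: start y=7.680, vy=10.330 → t=2.646, apex=13.015, x_land=25.458, impact vy=-16.134
  bounce: vy ← 0.54·16.134 = 8.712
Arc 2: start y=0.000, vy=8.712 → t=1.742, apex=3.795, x_land=42.221, impact vy=-8.712
  bounce: vy ← 0.54·8.712 = 4.705
Arc 3: start y=0.000, vy=4.705 → t=0.941, apex=1.107, x_land=51.273, impact vy=-4.705
  bounce: vy ← 0.54·4.705 = 2.541
Arc 4: start y=0.000, vy=2.541 → t=0.508, apex=0.323, x_land=56.161, impact vy=-2.541
  bounce: vy ← 0.54·2.541 = 1.372
Arc 5: start y=0.000, vy=1.372 → t=0.274, apex=0.094, x_land=58.800, impact vy=-1.372
  bounce: vy ← 0.54·1.372 = 0.741
Arc 6: start y=0.000, vy=0.741 → t=0.148, apex=0.027, x_land=60.226, impact vy=-0.741
  bounce: vy ← 0.54·0.741 = 0.400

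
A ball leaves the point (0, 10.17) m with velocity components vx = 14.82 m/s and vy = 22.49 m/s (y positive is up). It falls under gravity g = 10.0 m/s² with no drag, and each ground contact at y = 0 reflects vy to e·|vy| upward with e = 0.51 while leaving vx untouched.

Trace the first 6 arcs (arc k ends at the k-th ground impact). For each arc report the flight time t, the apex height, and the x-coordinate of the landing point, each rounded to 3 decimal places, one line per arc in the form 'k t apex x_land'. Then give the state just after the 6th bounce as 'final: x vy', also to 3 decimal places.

1 4.912 35.460 72.797
2 2.716 9.223 113.053
3 1.385 2.399 133.584
4 0.707 0.624 144.055
5 0.360 0.162 149.395
6 0.184 0.042 152.118
final: 152.118 0.469

Arc 1: start y=10.170, vy=22.490 → t=4.912, apex=35.460, x_land=72.797, impact vy=-26.631
  bounce: vy ← 0.51·26.631 = 13.582
Arc 2: start y=0.000, vy=13.582 → t=2.716, apex=9.223, x_land=113.053, impact vy=-13.582
  bounce: vy ← 0.51·13.582 = 6.927
Arc 3: start y=0.000, vy=6.927 → t=1.385, apex=2.399, x_land=133.584, impact vy=-6.927
  bounce: vy ← 0.51·6.927 = 3.533
Arc 4: start y=0.000, vy=3.533 → t=0.707, apex=0.624, x_land=144.055, impact vy=-3.533
  bounce: vy ← 0.51·3.533 = 1.802
Arc 5: start y=0.000, vy=1.802 → t=0.360, apex=0.162, x_land=149.395, impact vy=-1.802
  bounce: vy ← 0.51·1.802 = 0.919
Arc 6: start y=0.000, vy=0.919 → t=0.184, apex=0.042, x_land=152.118, impact vy=-0.919
  bounce: vy ← 0.51·0.919 = 0.469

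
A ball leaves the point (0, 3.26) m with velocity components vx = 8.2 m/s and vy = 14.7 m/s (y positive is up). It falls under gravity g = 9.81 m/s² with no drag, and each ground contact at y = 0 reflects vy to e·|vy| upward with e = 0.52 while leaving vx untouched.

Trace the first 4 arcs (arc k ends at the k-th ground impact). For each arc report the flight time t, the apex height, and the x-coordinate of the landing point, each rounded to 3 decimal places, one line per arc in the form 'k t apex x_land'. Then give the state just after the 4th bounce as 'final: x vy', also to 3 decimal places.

1 3.204 14.274 26.276
2 1.774 3.860 40.824
3 0.923 1.044 48.388
4 0.480 0.282 52.322
final: 52.322 1.224

Arc 1: start y=3.260, vy=14.700 → t=3.204, apex=14.274, x_land=26.276, impact vy=-16.735
  bounce: vy ← 0.52·16.735 = 8.702
Arc 2: start y=0.000, vy=8.702 → t=1.774, apex=3.860, x_land=40.824, impact vy=-8.702
  bounce: vy ← 0.52·8.702 = 4.525
Arc 3: start y=0.000, vy=4.525 → t=0.923, apex=1.044, x_land=48.388, impact vy=-4.525
  bounce: vy ← 0.52·4.525 = 2.353
Arc 4: start y=0.000, vy=2.353 → t=0.480, apex=0.282, x_land=52.322, impact vy=-2.353
  bounce: vy ← 0.52·2.353 = 1.224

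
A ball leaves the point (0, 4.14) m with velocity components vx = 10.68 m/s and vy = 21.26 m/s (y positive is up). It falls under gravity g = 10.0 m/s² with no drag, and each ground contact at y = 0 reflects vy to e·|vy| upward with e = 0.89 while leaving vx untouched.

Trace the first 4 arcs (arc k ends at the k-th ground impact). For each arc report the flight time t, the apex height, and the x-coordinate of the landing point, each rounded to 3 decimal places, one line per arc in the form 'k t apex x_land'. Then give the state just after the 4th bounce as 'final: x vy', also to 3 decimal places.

1 4.439 26.739 47.404
2 4.116 21.180 91.366
3 3.664 16.777 130.493
4 3.261 13.289 165.315
final: 165.315 14.509

Arc 1: start y=4.140, vy=21.260 → t=4.439, apex=26.739, x_land=47.404, impact vy=-23.125
  bounce: vy ← 0.89·23.125 = 20.582
Arc 2: start y=0.000, vy=20.582 → t=4.116, apex=21.180, x_land=91.366, impact vy=-20.582
  bounce: vy ← 0.89·20.582 = 18.318
Arc 3: start y=0.000, vy=18.318 → t=3.664, apex=16.777, x_land=130.493, impact vy=-18.318
  bounce: vy ← 0.89·18.318 = 16.303
Arc 4: start y=0.000, vy=16.303 → t=3.261, apex=13.289, x_land=165.315, impact vy=-16.303
  bounce: vy ← 0.89·16.303 = 14.509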